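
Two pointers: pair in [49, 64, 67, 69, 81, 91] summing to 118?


lo=0(49)+hi=5(91)=140
lo=0(49)+hi=4(81)=130
lo=0(49)+hi=3(69)=118

Yes: 49+69=118


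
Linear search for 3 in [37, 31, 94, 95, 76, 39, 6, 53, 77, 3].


i=0: 37!=3
i=1: 31!=3
i=2: 94!=3
i=3: 95!=3
i=4: 76!=3
i=5: 39!=3
i=6: 6!=3
i=7: 53!=3
i=8: 77!=3
i=9: 3==3 found!

Found at 9, 10 comps


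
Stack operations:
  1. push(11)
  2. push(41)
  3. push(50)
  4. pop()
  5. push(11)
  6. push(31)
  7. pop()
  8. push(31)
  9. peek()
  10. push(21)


push(11) -> [11]
push(41) -> [11, 41]
push(50) -> [11, 41, 50]
pop()->50, [11, 41]
push(11) -> [11, 41, 11]
push(31) -> [11, 41, 11, 31]
pop()->31, [11, 41, 11]
push(31) -> [11, 41, 11, 31]
peek()->31
push(21) -> [11, 41, 11, 31, 21]

Final stack: [11, 41, 11, 31, 21]


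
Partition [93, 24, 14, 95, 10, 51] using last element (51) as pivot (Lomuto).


Pivot: 51
  24 <= 51: swap -> [24, 93, 14, 95, 10, 51]
  14 <= 51: swap -> [24, 14, 93, 95, 10, 51]
  10 <= 51: swap -> [24, 14, 10, 95, 93, 51]
Place pivot at 3: [24, 14, 10, 51, 93, 95]

Partitioned: [24, 14, 10, 51, 93, 95]


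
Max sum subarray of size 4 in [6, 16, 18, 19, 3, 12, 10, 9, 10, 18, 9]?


[0:4]: 59
[1:5]: 56
[2:6]: 52
[3:7]: 44
[4:8]: 34
[5:9]: 41
[6:10]: 47
[7:11]: 46

Max: 59 at [0:4]


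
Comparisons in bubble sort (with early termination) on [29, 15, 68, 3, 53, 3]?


Algorithm: bubble sort (with early termination)
Input: [29, 15, 68, 3, 53, 3]
Sorted: [3, 3, 15, 29, 53, 68]

15


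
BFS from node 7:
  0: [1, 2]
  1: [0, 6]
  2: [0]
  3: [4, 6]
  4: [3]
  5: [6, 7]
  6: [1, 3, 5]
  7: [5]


Visit 7, enqueue [5]
Visit 5, enqueue [6]
Visit 6, enqueue [1, 3]
Visit 1, enqueue [0]
Visit 3, enqueue [4]
Visit 0, enqueue [2]
Visit 4, enqueue []
Visit 2, enqueue []

BFS order: [7, 5, 6, 1, 3, 0, 4, 2]


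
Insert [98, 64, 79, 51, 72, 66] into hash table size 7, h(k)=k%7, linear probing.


Insert 98: h=0 -> slot 0
Insert 64: h=1 -> slot 1
Insert 79: h=2 -> slot 2
Insert 51: h=2, 1 probes -> slot 3
Insert 72: h=2, 2 probes -> slot 4
Insert 66: h=3, 2 probes -> slot 5

Table: [98, 64, 79, 51, 72, 66, None]


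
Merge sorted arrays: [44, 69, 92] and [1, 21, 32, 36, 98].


Take 1 from B
Take 21 from B
Take 32 from B
Take 36 from B
Take 44 from A
Take 69 from A
Take 92 from A

Merged: [1, 21, 32, 36, 44, 69, 92, 98]


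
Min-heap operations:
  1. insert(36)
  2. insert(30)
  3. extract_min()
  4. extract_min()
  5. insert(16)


insert(36) -> [36]
insert(30) -> [30, 36]
extract_min()->30, [36]
extract_min()->36, []
insert(16) -> [16]

Final heap: [16]


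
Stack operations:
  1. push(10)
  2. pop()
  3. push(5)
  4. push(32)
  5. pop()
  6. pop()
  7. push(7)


push(10) -> [10]
pop()->10, []
push(5) -> [5]
push(32) -> [5, 32]
pop()->32, [5]
pop()->5, []
push(7) -> [7]

Final stack: [7]


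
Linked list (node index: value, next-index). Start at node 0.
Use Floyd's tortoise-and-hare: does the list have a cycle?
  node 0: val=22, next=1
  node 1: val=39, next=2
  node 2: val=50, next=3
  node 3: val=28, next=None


Floyd's tortoise (slow, +1) and hare (fast, +2):
  init: slow=0, fast=0
  step 1: slow=1, fast=2
  step 2: fast 2->3->None, no cycle

Cycle: no


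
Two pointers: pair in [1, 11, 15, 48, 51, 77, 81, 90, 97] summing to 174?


lo=0(1)+hi=8(97)=98
lo=1(11)+hi=8(97)=108
lo=2(15)+hi=8(97)=112
lo=3(48)+hi=8(97)=145
lo=4(51)+hi=8(97)=148
lo=5(77)+hi=8(97)=174

Yes: 77+97=174


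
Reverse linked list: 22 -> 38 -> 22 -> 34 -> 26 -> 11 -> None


Step 1: curr=22, set curr.next=prev(None) | reversed so far: 22
Step 2: curr=38, set curr.next=prev(22) | reversed so far: 38 -> 22
Step 3: curr=22, set curr.next=prev(38) | reversed so far: 22 -> 38 -> 22
Step 4: curr=34, set curr.next=prev(22) | reversed so far: 34 -> 22 -> 38 -> 22
Step 5: curr=26, set curr.next=prev(34) | reversed so far: 26 -> 34 -> 22 -> 38 -> 22
Step 6: curr=11, set curr.next=prev(26) | reversed so far: 11 -> 26 -> 34 -> 22 -> 38 -> 22

11 -> 26 -> 34 -> 22 -> 38 -> 22 -> None


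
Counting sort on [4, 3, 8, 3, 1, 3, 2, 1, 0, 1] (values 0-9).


Input: [4, 3, 8, 3, 1, 3, 2, 1, 0, 1]
Counts: [1, 3, 1, 3, 1, 0, 0, 0, 1, 0]

Sorted: [0, 1, 1, 1, 2, 3, 3, 3, 4, 8]


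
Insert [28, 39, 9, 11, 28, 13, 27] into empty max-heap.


Insert 28: [28]
Insert 39: [39, 28]
Insert 9: [39, 28, 9]
Insert 11: [39, 28, 9, 11]
Insert 28: [39, 28, 9, 11, 28]
Insert 13: [39, 28, 13, 11, 28, 9]
Insert 27: [39, 28, 27, 11, 28, 9, 13]

Final heap: [39, 28, 27, 11, 28, 9, 13]


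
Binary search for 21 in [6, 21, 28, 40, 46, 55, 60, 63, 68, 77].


Step 1: lo=0, hi=9, mid=4, val=46
Step 2: lo=0, hi=3, mid=1, val=21

Found at index 1


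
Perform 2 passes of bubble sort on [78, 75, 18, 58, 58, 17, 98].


Initial: [78, 75, 18, 58, 58, 17, 98]
Pass 1: [75, 18, 58, 58, 17, 78, 98] (5 swaps)
Pass 2: [18, 58, 58, 17, 75, 78, 98] (4 swaps)

After 2 passes: [18, 58, 58, 17, 75, 78, 98]


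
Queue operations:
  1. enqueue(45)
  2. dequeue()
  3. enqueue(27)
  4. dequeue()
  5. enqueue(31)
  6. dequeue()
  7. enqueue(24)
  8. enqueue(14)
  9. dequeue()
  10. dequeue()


enqueue(45) -> [45]
dequeue()->45, []
enqueue(27) -> [27]
dequeue()->27, []
enqueue(31) -> [31]
dequeue()->31, []
enqueue(24) -> [24]
enqueue(14) -> [24, 14]
dequeue()->24, [14]
dequeue()->14, []

Final queue: []


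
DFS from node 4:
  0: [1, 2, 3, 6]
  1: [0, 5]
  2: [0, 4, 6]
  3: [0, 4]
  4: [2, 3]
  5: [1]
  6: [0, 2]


Visit 4, push [3, 2]
Visit 2, push [6, 0]
Visit 0, push [6, 3, 1]
Visit 1, push [5]
Visit 5, push []
Visit 3, push []
Visit 6, push []

DFS order: [4, 2, 0, 1, 5, 3, 6]


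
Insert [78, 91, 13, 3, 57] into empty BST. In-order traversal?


Insert 78: root
Insert 91: R from 78
Insert 13: L from 78
Insert 3: L from 78 -> L from 13
Insert 57: L from 78 -> R from 13

In-order: [3, 13, 57, 78, 91]


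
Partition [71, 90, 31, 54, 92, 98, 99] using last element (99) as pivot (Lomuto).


Pivot: 99
  71 <= 99: advance i (no swap)
  90 <= 99: advance i (no swap)
  31 <= 99: advance i (no swap)
  54 <= 99: advance i (no swap)
  92 <= 99: advance i (no swap)
  98 <= 99: advance i (no swap)
Place pivot at 6: [71, 90, 31, 54, 92, 98, 99]

Partitioned: [71, 90, 31, 54, 92, 98, 99]


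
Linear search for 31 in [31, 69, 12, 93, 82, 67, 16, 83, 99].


i=0: 31==31 found!

Found at 0, 1 comps


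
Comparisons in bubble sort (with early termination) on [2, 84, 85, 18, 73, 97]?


Algorithm: bubble sort (with early termination)
Input: [2, 84, 85, 18, 73, 97]
Sorted: [2, 18, 73, 84, 85, 97]

12


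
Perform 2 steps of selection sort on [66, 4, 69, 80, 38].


Initial: [66, 4, 69, 80, 38]
Step 1: min=4 at 1
  Swap: [4, 66, 69, 80, 38]
Step 2: min=38 at 4
  Swap: [4, 38, 69, 80, 66]

After 2 steps: [4, 38, 69, 80, 66]


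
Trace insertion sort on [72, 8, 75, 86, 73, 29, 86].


Initial: [72, 8, 75, 86, 73, 29, 86]
Insert 8: [8, 72, 75, 86, 73, 29, 86]
Insert 75: [8, 72, 75, 86, 73, 29, 86]
Insert 86: [8, 72, 75, 86, 73, 29, 86]
Insert 73: [8, 72, 73, 75, 86, 29, 86]
Insert 29: [8, 29, 72, 73, 75, 86, 86]
Insert 86: [8, 29, 72, 73, 75, 86, 86]

Sorted: [8, 29, 72, 73, 75, 86, 86]


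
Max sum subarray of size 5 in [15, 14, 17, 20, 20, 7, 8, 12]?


[0:5]: 86
[1:6]: 78
[2:7]: 72
[3:8]: 67

Max: 86 at [0:5]


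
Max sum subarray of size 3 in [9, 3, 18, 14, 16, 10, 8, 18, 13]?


[0:3]: 30
[1:4]: 35
[2:5]: 48
[3:6]: 40
[4:7]: 34
[5:8]: 36
[6:9]: 39

Max: 48 at [2:5]


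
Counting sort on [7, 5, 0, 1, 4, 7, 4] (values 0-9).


Input: [7, 5, 0, 1, 4, 7, 4]
Counts: [1, 1, 0, 0, 2, 1, 0, 2, 0, 0]

Sorted: [0, 1, 4, 4, 5, 7, 7]


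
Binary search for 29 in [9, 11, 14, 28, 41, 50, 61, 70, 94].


Step 1: lo=0, hi=8, mid=4, val=41
Step 2: lo=0, hi=3, mid=1, val=11
Step 3: lo=2, hi=3, mid=2, val=14
Step 4: lo=3, hi=3, mid=3, val=28

Not found


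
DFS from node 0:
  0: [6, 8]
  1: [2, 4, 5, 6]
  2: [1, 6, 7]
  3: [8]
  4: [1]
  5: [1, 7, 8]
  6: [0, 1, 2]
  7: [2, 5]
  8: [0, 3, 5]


Visit 0, push [8, 6]
Visit 6, push [2, 1]
Visit 1, push [5, 4, 2]
Visit 2, push [7]
Visit 7, push [5]
Visit 5, push [8]
Visit 8, push [3]
Visit 3, push []
Visit 4, push []

DFS order: [0, 6, 1, 2, 7, 5, 8, 3, 4]


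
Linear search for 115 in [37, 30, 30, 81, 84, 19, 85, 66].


i=0: 37!=115
i=1: 30!=115
i=2: 30!=115
i=3: 81!=115
i=4: 84!=115
i=5: 19!=115
i=6: 85!=115
i=7: 66!=115

Not found, 8 comps


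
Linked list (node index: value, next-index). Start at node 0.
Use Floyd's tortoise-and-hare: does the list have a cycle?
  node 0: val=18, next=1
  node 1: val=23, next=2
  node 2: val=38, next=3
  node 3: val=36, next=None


Floyd's tortoise (slow, +1) and hare (fast, +2):
  init: slow=0, fast=0
  step 1: slow=1, fast=2
  step 2: fast 2->3->None, no cycle

Cycle: no


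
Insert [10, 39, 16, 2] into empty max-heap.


Insert 10: [10]
Insert 39: [39, 10]
Insert 16: [39, 10, 16]
Insert 2: [39, 10, 16, 2]

Final heap: [39, 10, 16, 2]


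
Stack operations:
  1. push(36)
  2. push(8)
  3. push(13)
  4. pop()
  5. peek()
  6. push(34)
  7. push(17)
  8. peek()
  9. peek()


push(36) -> [36]
push(8) -> [36, 8]
push(13) -> [36, 8, 13]
pop()->13, [36, 8]
peek()->8
push(34) -> [36, 8, 34]
push(17) -> [36, 8, 34, 17]
peek()->17
peek()->17

Final stack: [36, 8, 34, 17]


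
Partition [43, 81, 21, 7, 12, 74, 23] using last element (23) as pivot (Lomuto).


Pivot: 23
  21 <= 23: swap -> [21, 81, 43, 7, 12, 74, 23]
  7 <= 23: swap -> [21, 7, 43, 81, 12, 74, 23]
  12 <= 23: swap -> [21, 7, 12, 81, 43, 74, 23]
Place pivot at 3: [21, 7, 12, 23, 43, 74, 81]

Partitioned: [21, 7, 12, 23, 43, 74, 81]


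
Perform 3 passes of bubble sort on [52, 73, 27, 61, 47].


Initial: [52, 73, 27, 61, 47]
Pass 1: [52, 27, 61, 47, 73] (3 swaps)
Pass 2: [27, 52, 47, 61, 73] (2 swaps)
Pass 3: [27, 47, 52, 61, 73] (1 swaps)

After 3 passes: [27, 47, 52, 61, 73]


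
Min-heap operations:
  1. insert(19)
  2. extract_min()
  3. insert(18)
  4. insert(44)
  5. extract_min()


insert(19) -> [19]
extract_min()->19, []
insert(18) -> [18]
insert(44) -> [18, 44]
extract_min()->18, [44]

Final heap: [44]


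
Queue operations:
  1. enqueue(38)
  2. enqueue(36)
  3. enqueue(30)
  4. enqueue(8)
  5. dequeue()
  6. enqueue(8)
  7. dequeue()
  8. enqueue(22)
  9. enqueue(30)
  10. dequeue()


enqueue(38) -> [38]
enqueue(36) -> [38, 36]
enqueue(30) -> [38, 36, 30]
enqueue(8) -> [38, 36, 30, 8]
dequeue()->38, [36, 30, 8]
enqueue(8) -> [36, 30, 8, 8]
dequeue()->36, [30, 8, 8]
enqueue(22) -> [30, 8, 8, 22]
enqueue(30) -> [30, 8, 8, 22, 30]
dequeue()->30, [8, 8, 22, 30]

Final queue: [8, 8, 22, 30]


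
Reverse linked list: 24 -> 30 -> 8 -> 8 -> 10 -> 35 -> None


Step 1: curr=24, set curr.next=prev(None) | reversed so far: 24
Step 2: curr=30, set curr.next=prev(24) | reversed so far: 30 -> 24
Step 3: curr=8, set curr.next=prev(30) | reversed so far: 8 -> 30 -> 24
Step 4: curr=8, set curr.next=prev(8) | reversed so far: 8 -> 8 -> 30 -> 24
Step 5: curr=10, set curr.next=prev(8) | reversed so far: 10 -> 8 -> 8 -> 30 -> 24
Step 6: curr=35, set curr.next=prev(10) | reversed so far: 35 -> 10 -> 8 -> 8 -> 30 -> 24

35 -> 10 -> 8 -> 8 -> 30 -> 24 -> None


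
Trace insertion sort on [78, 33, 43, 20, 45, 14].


Initial: [78, 33, 43, 20, 45, 14]
Insert 33: [33, 78, 43, 20, 45, 14]
Insert 43: [33, 43, 78, 20, 45, 14]
Insert 20: [20, 33, 43, 78, 45, 14]
Insert 45: [20, 33, 43, 45, 78, 14]
Insert 14: [14, 20, 33, 43, 45, 78]

Sorted: [14, 20, 33, 43, 45, 78]


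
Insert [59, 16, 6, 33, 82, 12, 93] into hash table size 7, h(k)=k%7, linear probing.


Insert 59: h=3 -> slot 3
Insert 16: h=2 -> slot 2
Insert 6: h=6 -> slot 6
Insert 33: h=5 -> slot 5
Insert 82: h=5, 2 probes -> slot 0
Insert 12: h=5, 3 probes -> slot 1
Insert 93: h=2, 2 probes -> slot 4

Table: [82, 12, 16, 59, 93, 33, 6]


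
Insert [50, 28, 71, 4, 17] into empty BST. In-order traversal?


Insert 50: root
Insert 28: L from 50
Insert 71: R from 50
Insert 4: L from 50 -> L from 28
Insert 17: L from 50 -> L from 28 -> R from 4

In-order: [4, 17, 28, 50, 71]


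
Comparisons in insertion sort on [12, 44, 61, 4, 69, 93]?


Algorithm: insertion sort
Input: [12, 44, 61, 4, 69, 93]
Sorted: [4, 12, 44, 61, 69, 93]

7


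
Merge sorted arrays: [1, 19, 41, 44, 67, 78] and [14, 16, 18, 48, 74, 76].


Take 1 from A
Take 14 from B
Take 16 from B
Take 18 from B
Take 19 from A
Take 41 from A
Take 44 from A
Take 48 from B
Take 67 from A
Take 74 from B
Take 76 from B

Merged: [1, 14, 16, 18, 19, 41, 44, 48, 67, 74, 76, 78]


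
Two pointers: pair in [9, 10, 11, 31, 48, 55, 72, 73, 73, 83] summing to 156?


lo=0(9)+hi=9(83)=92
lo=1(10)+hi=9(83)=93
lo=2(11)+hi=9(83)=94
lo=3(31)+hi=9(83)=114
lo=4(48)+hi=9(83)=131
lo=5(55)+hi=9(83)=138
lo=6(72)+hi=9(83)=155
lo=7(73)+hi=9(83)=156

Yes: 73+83=156


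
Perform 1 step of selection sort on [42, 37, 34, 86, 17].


Initial: [42, 37, 34, 86, 17]
Step 1: min=17 at 4
  Swap: [17, 37, 34, 86, 42]

After 1 step: [17, 37, 34, 86, 42]


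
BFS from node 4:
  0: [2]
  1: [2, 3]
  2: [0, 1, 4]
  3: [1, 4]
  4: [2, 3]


Visit 4, enqueue [2, 3]
Visit 2, enqueue [0, 1]
Visit 3, enqueue []
Visit 0, enqueue []
Visit 1, enqueue []

BFS order: [4, 2, 3, 0, 1]


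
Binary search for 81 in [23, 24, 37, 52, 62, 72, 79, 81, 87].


Step 1: lo=0, hi=8, mid=4, val=62
Step 2: lo=5, hi=8, mid=6, val=79
Step 3: lo=7, hi=8, mid=7, val=81

Found at index 7


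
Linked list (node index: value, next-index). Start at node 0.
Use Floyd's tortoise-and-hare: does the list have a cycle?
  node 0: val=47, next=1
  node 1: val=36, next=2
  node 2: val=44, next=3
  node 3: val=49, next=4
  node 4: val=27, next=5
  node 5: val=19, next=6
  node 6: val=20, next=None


Floyd's tortoise (slow, +1) and hare (fast, +2):
  init: slow=0, fast=0
  step 1: slow=1, fast=2
  step 2: slow=2, fast=4
  step 3: slow=3, fast=6
  step 4: fast -> None, no cycle

Cycle: no


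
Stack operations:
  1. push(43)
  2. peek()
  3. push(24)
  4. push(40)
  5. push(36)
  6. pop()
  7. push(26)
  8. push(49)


push(43) -> [43]
peek()->43
push(24) -> [43, 24]
push(40) -> [43, 24, 40]
push(36) -> [43, 24, 40, 36]
pop()->36, [43, 24, 40]
push(26) -> [43, 24, 40, 26]
push(49) -> [43, 24, 40, 26, 49]

Final stack: [43, 24, 40, 26, 49]


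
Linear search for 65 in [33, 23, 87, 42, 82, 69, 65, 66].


i=0: 33!=65
i=1: 23!=65
i=2: 87!=65
i=3: 42!=65
i=4: 82!=65
i=5: 69!=65
i=6: 65==65 found!

Found at 6, 7 comps


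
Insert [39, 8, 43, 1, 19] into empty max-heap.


Insert 39: [39]
Insert 8: [39, 8]
Insert 43: [43, 8, 39]
Insert 1: [43, 8, 39, 1]
Insert 19: [43, 19, 39, 1, 8]

Final heap: [43, 19, 39, 1, 8]


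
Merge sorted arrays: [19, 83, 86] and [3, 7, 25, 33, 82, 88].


Take 3 from B
Take 7 from B
Take 19 from A
Take 25 from B
Take 33 from B
Take 82 from B
Take 83 from A
Take 86 from A

Merged: [3, 7, 19, 25, 33, 82, 83, 86, 88]


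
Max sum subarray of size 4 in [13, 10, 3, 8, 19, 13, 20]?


[0:4]: 34
[1:5]: 40
[2:6]: 43
[3:7]: 60

Max: 60 at [3:7]


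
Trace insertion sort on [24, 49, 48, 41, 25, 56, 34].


Initial: [24, 49, 48, 41, 25, 56, 34]
Insert 49: [24, 49, 48, 41, 25, 56, 34]
Insert 48: [24, 48, 49, 41, 25, 56, 34]
Insert 41: [24, 41, 48, 49, 25, 56, 34]
Insert 25: [24, 25, 41, 48, 49, 56, 34]
Insert 56: [24, 25, 41, 48, 49, 56, 34]
Insert 34: [24, 25, 34, 41, 48, 49, 56]

Sorted: [24, 25, 34, 41, 48, 49, 56]


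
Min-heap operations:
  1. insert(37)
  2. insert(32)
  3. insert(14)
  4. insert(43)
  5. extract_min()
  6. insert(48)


insert(37) -> [37]
insert(32) -> [32, 37]
insert(14) -> [14, 37, 32]
insert(43) -> [14, 37, 32, 43]
extract_min()->14, [32, 37, 43]
insert(48) -> [32, 37, 43, 48]

Final heap: [32, 37, 43, 48]


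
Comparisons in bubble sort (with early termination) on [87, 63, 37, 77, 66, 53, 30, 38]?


Algorithm: bubble sort (with early termination)
Input: [87, 63, 37, 77, 66, 53, 30, 38]
Sorted: [30, 37, 38, 53, 63, 66, 77, 87]

28


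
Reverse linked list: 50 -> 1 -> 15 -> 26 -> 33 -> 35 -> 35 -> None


Step 1: curr=50, set curr.next=prev(None) | reversed so far: 50
Step 2: curr=1, set curr.next=prev(50) | reversed so far: 1 -> 50
Step 3: curr=15, set curr.next=prev(1) | reversed so far: 15 -> 1 -> 50
Step 4: curr=26, set curr.next=prev(15) | reversed so far: 26 -> 15 -> 1 -> 50
Step 5: curr=33, set curr.next=prev(26) | reversed so far: 33 -> 26 -> 15 -> 1 -> 50
Step 6: curr=35, set curr.next=prev(33) | reversed so far: 35 -> 33 -> 26 -> 15 -> 1 -> 50
Step 7: curr=35, set curr.next=prev(35) | reversed so far: 35 -> 35 -> 33 -> 26 -> 15 -> 1 -> 50

35 -> 35 -> 33 -> 26 -> 15 -> 1 -> 50 -> None


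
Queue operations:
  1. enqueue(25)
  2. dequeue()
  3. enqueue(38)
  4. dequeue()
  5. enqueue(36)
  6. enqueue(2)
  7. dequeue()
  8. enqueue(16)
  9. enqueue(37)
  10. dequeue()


enqueue(25) -> [25]
dequeue()->25, []
enqueue(38) -> [38]
dequeue()->38, []
enqueue(36) -> [36]
enqueue(2) -> [36, 2]
dequeue()->36, [2]
enqueue(16) -> [2, 16]
enqueue(37) -> [2, 16, 37]
dequeue()->2, [16, 37]

Final queue: [16, 37]


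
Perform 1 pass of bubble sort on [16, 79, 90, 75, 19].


Initial: [16, 79, 90, 75, 19]
Pass 1: [16, 79, 75, 19, 90] (2 swaps)

After 1 pass: [16, 79, 75, 19, 90]


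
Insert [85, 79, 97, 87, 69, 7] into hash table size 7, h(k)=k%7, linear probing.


Insert 85: h=1 -> slot 1
Insert 79: h=2 -> slot 2
Insert 97: h=6 -> slot 6
Insert 87: h=3 -> slot 3
Insert 69: h=6, 1 probes -> slot 0
Insert 7: h=0, 4 probes -> slot 4

Table: [69, 85, 79, 87, 7, None, 97]


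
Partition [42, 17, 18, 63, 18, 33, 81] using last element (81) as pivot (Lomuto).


Pivot: 81
  42 <= 81: advance i (no swap)
  17 <= 81: advance i (no swap)
  18 <= 81: advance i (no swap)
  63 <= 81: advance i (no swap)
  18 <= 81: advance i (no swap)
  33 <= 81: advance i (no swap)
Place pivot at 6: [42, 17, 18, 63, 18, 33, 81]

Partitioned: [42, 17, 18, 63, 18, 33, 81]


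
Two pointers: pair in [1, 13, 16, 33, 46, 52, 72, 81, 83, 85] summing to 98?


lo=0(1)+hi=9(85)=86
lo=1(13)+hi=9(85)=98

Yes: 13+85=98


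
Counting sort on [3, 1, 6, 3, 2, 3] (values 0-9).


Input: [3, 1, 6, 3, 2, 3]
Counts: [0, 1, 1, 3, 0, 0, 1, 0, 0, 0]

Sorted: [1, 2, 3, 3, 3, 6]


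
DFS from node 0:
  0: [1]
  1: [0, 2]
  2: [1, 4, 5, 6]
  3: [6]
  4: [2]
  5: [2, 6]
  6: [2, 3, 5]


Visit 0, push [1]
Visit 1, push [2]
Visit 2, push [6, 5, 4]
Visit 4, push []
Visit 5, push [6]
Visit 6, push [3]
Visit 3, push []

DFS order: [0, 1, 2, 4, 5, 6, 3]


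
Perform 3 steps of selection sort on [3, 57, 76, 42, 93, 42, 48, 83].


Initial: [3, 57, 76, 42, 93, 42, 48, 83]
Step 1: min=3 at 0
  Swap: [3, 57, 76, 42, 93, 42, 48, 83]
Step 2: min=42 at 3
  Swap: [3, 42, 76, 57, 93, 42, 48, 83]
Step 3: min=42 at 5
  Swap: [3, 42, 42, 57, 93, 76, 48, 83]

After 3 steps: [3, 42, 42, 57, 93, 76, 48, 83]


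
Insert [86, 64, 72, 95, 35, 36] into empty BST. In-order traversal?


Insert 86: root
Insert 64: L from 86
Insert 72: L from 86 -> R from 64
Insert 95: R from 86
Insert 35: L from 86 -> L from 64
Insert 36: L from 86 -> L from 64 -> R from 35

In-order: [35, 36, 64, 72, 86, 95]


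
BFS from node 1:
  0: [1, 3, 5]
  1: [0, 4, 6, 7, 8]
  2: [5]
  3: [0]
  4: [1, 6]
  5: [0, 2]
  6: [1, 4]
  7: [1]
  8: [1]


Visit 1, enqueue [0, 4, 6, 7, 8]
Visit 0, enqueue [3, 5]
Visit 4, enqueue []
Visit 6, enqueue []
Visit 7, enqueue []
Visit 8, enqueue []
Visit 3, enqueue []
Visit 5, enqueue [2]
Visit 2, enqueue []

BFS order: [1, 0, 4, 6, 7, 8, 3, 5, 2]


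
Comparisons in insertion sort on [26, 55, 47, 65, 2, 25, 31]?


Algorithm: insertion sort
Input: [26, 55, 47, 65, 2, 25, 31]
Sorted: [2, 25, 26, 31, 47, 55, 65]

17


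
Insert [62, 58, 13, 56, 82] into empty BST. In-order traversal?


Insert 62: root
Insert 58: L from 62
Insert 13: L from 62 -> L from 58
Insert 56: L from 62 -> L from 58 -> R from 13
Insert 82: R from 62

In-order: [13, 56, 58, 62, 82]


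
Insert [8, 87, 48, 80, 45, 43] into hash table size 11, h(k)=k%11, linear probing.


Insert 8: h=8 -> slot 8
Insert 87: h=10 -> slot 10
Insert 48: h=4 -> slot 4
Insert 80: h=3 -> slot 3
Insert 45: h=1 -> slot 1
Insert 43: h=10, 1 probes -> slot 0

Table: [43, 45, None, 80, 48, None, None, None, 8, None, 87]


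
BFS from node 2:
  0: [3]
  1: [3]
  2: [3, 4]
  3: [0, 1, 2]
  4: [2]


Visit 2, enqueue [3, 4]
Visit 3, enqueue [0, 1]
Visit 4, enqueue []
Visit 0, enqueue []
Visit 1, enqueue []

BFS order: [2, 3, 4, 0, 1]


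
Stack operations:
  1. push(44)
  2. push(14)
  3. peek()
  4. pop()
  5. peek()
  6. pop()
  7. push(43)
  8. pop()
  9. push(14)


push(44) -> [44]
push(14) -> [44, 14]
peek()->14
pop()->14, [44]
peek()->44
pop()->44, []
push(43) -> [43]
pop()->43, []
push(14) -> [14]

Final stack: [14]


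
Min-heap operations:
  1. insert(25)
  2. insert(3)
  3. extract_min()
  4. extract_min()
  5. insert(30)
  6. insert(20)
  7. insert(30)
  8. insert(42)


insert(25) -> [25]
insert(3) -> [3, 25]
extract_min()->3, [25]
extract_min()->25, []
insert(30) -> [30]
insert(20) -> [20, 30]
insert(30) -> [20, 30, 30]
insert(42) -> [20, 30, 30, 42]

Final heap: [20, 30, 30, 42]


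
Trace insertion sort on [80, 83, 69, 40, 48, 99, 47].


Initial: [80, 83, 69, 40, 48, 99, 47]
Insert 83: [80, 83, 69, 40, 48, 99, 47]
Insert 69: [69, 80, 83, 40, 48, 99, 47]
Insert 40: [40, 69, 80, 83, 48, 99, 47]
Insert 48: [40, 48, 69, 80, 83, 99, 47]
Insert 99: [40, 48, 69, 80, 83, 99, 47]
Insert 47: [40, 47, 48, 69, 80, 83, 99]

Sorted: [40, 47, 48, 69, 80, 83, 99]


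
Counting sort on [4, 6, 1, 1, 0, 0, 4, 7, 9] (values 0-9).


Input: [4, 6, 1, 1, 0, 0, 4, 7, 9]
Counts: [2, 2, 0, 0, 2, 0, 1, 1, 0, 1]

Sorted: [0, 0, 1, 1, 4, 4, 6, 7, 9]


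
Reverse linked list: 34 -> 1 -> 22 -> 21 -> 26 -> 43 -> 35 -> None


Step 1: curr=34, set curr.next=prev(None) | reversed so far: 34
Step 2: curr=1, set curr.next=prev(34) | reversed so far: 1 -> 34
Step 3: curr=22, set curr.next=prev(1) | reversed so far: 22 -> 1 -> 34
Step 4: curr=21, set curr.next=prev(22) | reversed so far: 21 -> 22 -> 1 -> 34
Step 5: curr=26, set curr.next=prev(21) | reversed so far: 26 -> 21 -> 22 -> 1 -> 34
Step 6: curr=43, set curr.next=prev(26) | reversed so far: 43 -> 26 -> 21 -> 22 -> 1 -> 34
Step 7: curr=35, set curr.next=prev(43) | reversed so far: 35 -> 43 -> 26 -> 21 -> 22 -> 1 -> 34

35 -> 43 -> 26 -> 21 -> 22 -> 1 -> 34 -> None


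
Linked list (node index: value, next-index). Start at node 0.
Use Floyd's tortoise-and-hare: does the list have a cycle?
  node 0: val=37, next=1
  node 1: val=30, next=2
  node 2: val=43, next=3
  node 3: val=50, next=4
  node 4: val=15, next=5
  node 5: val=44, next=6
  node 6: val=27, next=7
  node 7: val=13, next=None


Floyd's tortoise (slow, +1) and hare (fast, +2):
  init: slow=0, fast=0
  step 1: slow=1, fast=2
  step 2: slow=2, fast=4
  step 3: slow=3, fast=6
  step 4: fast 6->7->None, no cycle

Cycle: no


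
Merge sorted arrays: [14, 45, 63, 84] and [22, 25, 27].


Take 14 from A
Take 22 from B
Take 25 from B
Take 27 from B

Merged: [14, 22, 25, 27, 45, 63, 84]


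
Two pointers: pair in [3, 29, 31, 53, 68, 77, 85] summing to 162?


lo=0(3)+hi=6(85)=88
lo=1(29)+hi=6(85)=114
lo=2(31)+hi=6(85)=116
lo=3(53)+hi=6(85)=138
lo=4(68)+hi=6(85)=153
lo=5(77)+hi=6(85)=162

Yes: 77+85=162


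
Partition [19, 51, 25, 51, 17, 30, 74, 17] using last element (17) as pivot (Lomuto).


Pivot: 17
  17 <= 17: swap -> [17, 51, 25, 51, 19, 30, 74, 17]
Place pivot at 1: [17, 17, 25, 51, 19, 30, 74, 51]

Partitioned: [17, 17, 25, 51, 19, 30, 74, 51]


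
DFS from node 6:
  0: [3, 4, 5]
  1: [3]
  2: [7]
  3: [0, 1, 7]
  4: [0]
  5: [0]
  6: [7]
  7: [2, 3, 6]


Visit 6, push [7]
Visit 7, push [3, 2]
Visit 2, push []
Visit 3, push [1, 0]
Visit 0, push [5, 4]
Visit 4, push []
Visit 5, push []
Visit 1, push []

DFS order: [6, 7, 2, 3, 0, 4, 5, 1]


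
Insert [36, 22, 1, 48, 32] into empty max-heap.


Insert 36: [36]
Insert 22: [36, 22]
Insert 1: [36, 22, 1]
Insert 48: [48, 36, 1, 22]
Insert 32: [48, 36, 1, 22, 32]

Final heap: [48, 36, 1, 22, 32]


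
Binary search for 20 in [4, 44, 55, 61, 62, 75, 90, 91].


Step 1: lo=0, hi=7, mid=3, val=61
Step 2: lo=0, hi=2, mid=1, val=44
Step 3: lo=0, hi=0, mid=0, val=4

Not found


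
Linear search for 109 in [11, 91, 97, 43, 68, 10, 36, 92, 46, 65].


i=0: 11!=109
i=1: 91!=109
i=2: 97!=109
i=3: 43!=109
i=4: 68!=109
i=5: 10!=109
i=6: 36!=109
i=7: 92!=109
i=8: 46!=109
i=9: 65!=109

Not found, 10 comps


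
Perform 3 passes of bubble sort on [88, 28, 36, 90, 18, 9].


Initial: [88, 28, 36, 90, 18, 9]
Pass 1: [28, 36, 88, 18, 9, 90] (4 swaps)
Pass 2: [28, 36, 18, 9, 88, 90] (2 swaps)
Pass 3: [28, 18, 9, 36, 88, 90] (2 swaps)

After 3 passes: [28, 18, 9, 36, 88, 90]


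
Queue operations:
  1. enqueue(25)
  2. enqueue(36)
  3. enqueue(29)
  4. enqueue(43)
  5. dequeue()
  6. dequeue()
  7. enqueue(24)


enqueue(25) -> [25]
enqueue(36) -> [25, 36]
enqueue(29) -> [25, 36, 29]
enqueue(43) -> [25, 36, 29, 43]
dequeue()->25, [36, 29, 43]
dequeue()->36, [29, 43]
enqueue(24) -> [29, 43, 24]

Final queue: [29, 43, 24]


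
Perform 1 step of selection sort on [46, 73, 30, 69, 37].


Initial: [46, 73, 30, 69, 37]
Step 1: min=30 at 2
  Swap: [30, 73, 46, 69, 37]

After 1 step: [30, 73, 46, 69, 37]


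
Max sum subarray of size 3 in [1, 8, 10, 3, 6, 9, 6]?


[0:3]: 19
[1:4]: 21
[2:5]: 19
[3:6]: 18
[4:7]: 21

Max: 21 at [1:4]


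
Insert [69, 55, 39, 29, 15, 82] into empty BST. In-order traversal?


Insert 69: root
Insert 55: L from 69
Insert 39: L from 69 -> L from 55
Insert 29: L from 69 -> L from 55 -> L from 39
Insert 15: L from 69 -> L from 55 -> L from 39 -> L from 29
Insert 82: R from 69

In-order: [15, 29, 39, 55, 69, 82]


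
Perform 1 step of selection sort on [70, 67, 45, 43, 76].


Initial: [70, 67, 45, 43, 76]
Step 1: min=43 at 3
  Swap: [43, 67, 45, 70, 76]

After 1 step: [43, 67, 45, 70, 76]


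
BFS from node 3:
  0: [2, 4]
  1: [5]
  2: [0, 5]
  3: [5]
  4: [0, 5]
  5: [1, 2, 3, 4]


Visit 3, enqueue [5]
Visit 5, enqueue [1, 2, 4]
Visit 1, enqueue []
Visit 2, enqueue [0]
Visit 4, enqueue []
Visit 0, enqueue []

BFS order: [3, 5, 1, 2, 4, 0]


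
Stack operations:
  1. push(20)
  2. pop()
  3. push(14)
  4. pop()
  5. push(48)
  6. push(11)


push(20) -> [20]
pop()->20, []
push(14) -> [14]
pop()->14, []
push(48) -> [48]
push(11) -> [48, 11]

Final stack: [48, 11]


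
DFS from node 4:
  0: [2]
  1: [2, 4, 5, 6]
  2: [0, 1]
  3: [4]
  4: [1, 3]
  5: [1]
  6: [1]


Visit 4, push [3, 1]
Visit 1, push [6, 5, 2]
Visit 2, push [0]
Visit 0, push []
Visit 5, push []
Visit 6, push []
Visit 3, push []

DFS order: [4, 1, 2, 0, 5, 6, 3]


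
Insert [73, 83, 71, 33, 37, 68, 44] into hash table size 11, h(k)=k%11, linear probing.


Insert 73: h=7 -> slot 7
Insert 83: h=6 -> slot 6
Insert 71: h=5 -> slot 5
Insert 33: h=0 -> slot 0
Insert 37: h=4 -> slot 4
Insert 68: h=2 -> slot 2
Insert 44: h=0, 1 probes -> slot 1

Table: [33, 44, 68, None, 37, 71, 83, 73, None, None, None]


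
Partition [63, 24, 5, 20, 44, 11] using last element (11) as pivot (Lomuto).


Pivot: 11
  5 <= 11: swap -> [5, 24, 63, 20, 44, 11]
Place pivot at 1: [5, 11, 63, 20, 44, 24]

Partitioned: [5, 11, 63, 20, 44, 24]


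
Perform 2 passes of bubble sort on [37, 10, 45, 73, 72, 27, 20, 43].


Initial: [37, 10, 45, 73, 72, 27, 20, 43]
Pass 1: [10, 37, 45, 72, 27, 20, 43, 73] (5 swaps)
Pass 2: [10, 37, 45, 27, 20, 43, 72, 73] (3 swaps)

After 2 passes: [10, 37, 45, 27, 20, 43, 72, 73]


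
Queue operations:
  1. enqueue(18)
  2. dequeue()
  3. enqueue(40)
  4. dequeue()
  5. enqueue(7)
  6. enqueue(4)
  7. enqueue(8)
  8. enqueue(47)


enqueue(18) -> [18]
dequeue()->18, []
enqueue(40) -> [40]
dequeue()->40, []
enqueue(7) -> [7]
enqueue(4) -> [7, 4]
enqueue(8) -> [7, 4, 8]
enqueue(47) -> [7, 4, 8, 47]

Final queue: [7, 4, 8, 47]


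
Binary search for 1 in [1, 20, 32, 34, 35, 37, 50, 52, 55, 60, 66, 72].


Step 1: lo=0, hi=11, mid=5, val=37
Step 2: lo=0, hi=4, mid=2, val=32
Step 3: lo=0, hi=1, mid=0, val=1

Found at index 0


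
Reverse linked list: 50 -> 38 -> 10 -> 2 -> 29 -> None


Step 1: curr=50, set curr.next=prev(None) | reversed so far: 50
Step 2: curr=38, set curr.next=prev(50) | reversed so far: 38 -> 50
Step 3: curr=10, set curr.next=prev(38) | reversed so far: 10 -> 38 -> 50
Step 4: curr=2, set curr.next=prev(10) | reversed so far: 2 -> 10 -> 38 -> 50
Step 5: curr=29, set curr.next=prev(2) | reversed so far: 29 -> 2 -> 10 -> 38 -> 50

29 -> 2 -> 10 -> 38 -> 50 -> None


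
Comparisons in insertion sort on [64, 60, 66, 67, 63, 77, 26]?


Algorithm: insertion sort
Input: [64, 60, 66, 67, 63, 77, 26]
Sorted: [26, 60, 63, 64, 66, 67, 77]

14


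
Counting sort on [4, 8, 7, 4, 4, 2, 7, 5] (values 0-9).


Input: [4, 8, 7, 4, 4, 2, 7, 5]
Counts: [0, 0, 1, 0, 3, 1, 0, 2, 1, 0]

Sorted: [2, 4, 4, 4, 5, 7, 7, 8]


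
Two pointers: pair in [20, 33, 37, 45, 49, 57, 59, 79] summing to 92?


lo=0(20)+hi=7(79)=99
lo=0(20)+hi=6(59)=79
lo=1(33)+hi=6(59)=92

Yes: 33+59=92


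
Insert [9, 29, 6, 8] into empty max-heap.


Insert 9: [9]
Insert 29: [29, 9]
Insert 6: [29, 9, 6]
Insert 8: [29, 9, 6, 8]

Final heap: [29, 9, 6, 8]


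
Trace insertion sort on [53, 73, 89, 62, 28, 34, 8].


Initial: [53, 73, 89, 62, 28, 34, 8]
Insert 73: [53, 73, 89, 62, 28, 34, 8]
Insert 89: [53, 73, 89, 62, 28, 34, 8]
Insert 62: [53, 62, 73, 89, 28, 34, 8]
Insert 28: [28, 53, 62, 73, 89, 34, 8]
Insert 34: [28, 34, 53, 62, 73, 89, 8]
Insert 8: [8, 28, 34, 53, 62, 73, 89]

Sorted: [8, 28, 34, 53, 62, 73, 89]


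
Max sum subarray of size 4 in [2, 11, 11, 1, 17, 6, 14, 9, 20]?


[0:4]: 25
[1:5]: 40
[2:6]: 35
[3:7]: 38
[4:8]: 46
[5:9]: 49

Max: 49 at [5:9]


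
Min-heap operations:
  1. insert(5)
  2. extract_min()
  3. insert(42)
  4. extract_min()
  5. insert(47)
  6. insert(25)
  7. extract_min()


insert(5) -> [5]
extract_min()->5, []
insert(42) -> [42]
extract_min()->42, []
insert(47) -> [47]
insert(25) -> [25, 47]
extract_min()->25, [47]

Final heap: [47]


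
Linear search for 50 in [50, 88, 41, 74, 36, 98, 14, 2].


i=0: 50==50 found!

Found at 0, 1 comps


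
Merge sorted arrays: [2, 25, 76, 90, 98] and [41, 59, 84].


Take 2 from A
Take 25 from A
Take 41 from B
Take 59 from B
Take 76 from A
Take 84 from B

Merged: [2, 25, 41, 59, 76, 84, 90, 98]


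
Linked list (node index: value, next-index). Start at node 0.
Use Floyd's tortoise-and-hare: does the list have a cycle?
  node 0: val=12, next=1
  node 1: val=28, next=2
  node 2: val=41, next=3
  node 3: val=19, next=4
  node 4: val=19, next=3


Floyd's tortoise (slow, +1) and hare (fast, +2):
  init: slow=0, fast=0
  step 1: slow=1, fast=2
  step 2: slow=2, fast=4
  step 3: slow=3, fast=4
  step 4: slow=4, fast=4
  slow == fast at node 4: cycle detected

Cycle: yes


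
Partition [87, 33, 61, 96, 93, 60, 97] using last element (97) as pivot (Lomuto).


Pivot: 97
  87 <= 97: advance i (no swap)
  33 <= 97: advance i (no swap)
  61 <= 97: advance i (no swap)
  96 <= 97: advance i (no swap)
  93 <= 97: advance i (no swap)
  60 <= 97: advance i (no swap)
Place pivot at 6: [87, 33, 61, 96, 93, 60, 97]

Partitioned: [87, 33, 61, 96, 93, 60, 97]


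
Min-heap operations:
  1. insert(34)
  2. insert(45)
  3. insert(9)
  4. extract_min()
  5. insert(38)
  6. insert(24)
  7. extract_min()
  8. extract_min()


insert(34) -> [34]
insert(45) -> [34, 45]
insert(9) -> [9, 45, 34]
extract_min()->9, [34, 45]
insert(38) -> [34, 45, 38]
insert(24) -> [24, 34, 38, 45]
extract_min()->24, [34, 45, 38]
extract_min()->34, [38, 45]

Final heap: [38, 45]


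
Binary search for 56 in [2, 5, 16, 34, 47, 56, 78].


Step 1: lo=0, hi=6, mid=3, val=34
Step 2: lo=4, hi=6, mid=5, val=56

Found at index 5


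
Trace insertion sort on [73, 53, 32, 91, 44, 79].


Initial: [73, 53, 32, 91, 44, 79]
Insert 53: [53, 73, 32, 91, 44, 79]
Insert 32: [32, 53, 73, 91, 44, 79]
Insert 91: [32, 53, 73, 91, 44, 79]
Insert 44: [32, 44, 53, 73, 91, 79]
Insert 79: [32, 44, 53, 73, 79, 91]

Sorted: [32, 44, 53, 73, 79, 91]


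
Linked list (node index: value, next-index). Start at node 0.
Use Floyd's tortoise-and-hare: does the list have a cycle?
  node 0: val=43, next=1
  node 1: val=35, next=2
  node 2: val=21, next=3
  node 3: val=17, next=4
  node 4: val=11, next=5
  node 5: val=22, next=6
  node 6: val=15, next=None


Floyd's tortoise (slow, +1) and hare (fast, +2):
  init: slow=0, fast=0
  step 1: slow=1, fast=2
  step 2: slow=2, fast=4
  step 3: slow=3, fast=6
  step 4: fast -> None, no cycle

Cycle: no


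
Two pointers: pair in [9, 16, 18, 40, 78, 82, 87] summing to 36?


lo=0(9)+hi=6(87)=96
lo=0(9)+hi=5(82)=91
lo=0(9)+hi=4(78)=87
lo=0(9)+hi=3(40)=49
lo=0(9)+hi=2(18)=27
lo=1(16)+hi=2(18)=34

No pair found


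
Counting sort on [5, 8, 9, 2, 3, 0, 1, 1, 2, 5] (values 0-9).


Input: [5, 8, 9, 2, 3, 0, 1, 1, 2, 5]
Counts: [1, 2, 2, 1, 0, 2, 0, 0, 1, 1]

Sorted: [0, 1, 1, 2, 2, 3, 5, 5, 8, 9]


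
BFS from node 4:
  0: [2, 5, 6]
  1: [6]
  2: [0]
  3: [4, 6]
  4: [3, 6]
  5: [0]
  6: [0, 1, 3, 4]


Visit 4, enqueue [3, 6]
Visit 3, enqueue []
Visit 6, enqueue [0, 1]
Visit 0, enqueue [2, 5]
Visit 1, enqueue []
Visit 2, enqueue []
Visit 5, enqueue []

BFS order: [4, 3, 6, 0, 1, 2, 5]


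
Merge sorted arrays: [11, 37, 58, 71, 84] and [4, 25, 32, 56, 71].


Take 4 from B
Take 11 from A
Take 25 from B
Take 32 from B
Take 37 from A
Take 56 from B
Take 58 from A
Take 71 from A
Take 71 from B

Merged: [4, 11, 25, 32, 37, 56, 58, 71, 71, 84]


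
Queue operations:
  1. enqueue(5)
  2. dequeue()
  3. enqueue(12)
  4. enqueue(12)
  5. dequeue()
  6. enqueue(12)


enqueue(5) -> [5]
dequeue()->5, []
enqueue(12) -> [12]
enqueue(12) -> [12, 12]
dequeue()->12, [12]
enqueue(12) -> [12, 12]

Final queue: [12, 12]


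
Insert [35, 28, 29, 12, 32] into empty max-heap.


Insert 35: [35]
Insert 28: [35, 28]
Insert 29: [35, 28, 29]
Insert 12: [35, 28, 29, 12]
Insert 32: [35, 32, 29, 12, 28]

Final heap: [35, 32, 29, 12, 28]


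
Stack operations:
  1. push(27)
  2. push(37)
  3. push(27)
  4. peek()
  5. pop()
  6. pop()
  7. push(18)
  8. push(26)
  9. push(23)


push(27) -> [27]
push(37) -> [27, 37]
push(27) -> [27, 37, 27]
peek()->27
pop()->27, [27, 37]
pop()->37, [27]
push(18) -> [27, 18]
push(26) -> [27, 18, 26]
push(23) -> [27, 18, 26, 23]

Final stack: [27, 18, 26, 23]


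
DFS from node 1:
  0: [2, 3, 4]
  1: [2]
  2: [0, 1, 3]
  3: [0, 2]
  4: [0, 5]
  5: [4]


Visit 1, push [2]
Visit 2, push [3, 0]
Visit 0, push [4, 3]
Visit 3, push []
Visit 4, push [5]
Visit 5, push []

DFS order: [1, 2, 0, 3, 4, 5]


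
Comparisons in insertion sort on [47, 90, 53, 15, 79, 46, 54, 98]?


Algorithm: insertion sort
Input: [47, 90, 53, 15, 79, 46, 54, 98]
Sorted: [15, 46, 47, 53, 54, 79, 90, 98]

17


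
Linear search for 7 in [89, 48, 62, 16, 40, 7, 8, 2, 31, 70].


i=0: 89!=7
i=1: 48!=7
i=2: 62!=7
i=3: 16!=7
i=4: 40!=7
i=5: 7==7 found!

Found at 5, 6 comps


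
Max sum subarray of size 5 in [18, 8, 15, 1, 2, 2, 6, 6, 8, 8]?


[0:5]: 44
[1:6]: 28
[2:7]: 26
[3:8]: 17
[4:9]: 24
[5:10]: 30

Max: 44 at [0:5]


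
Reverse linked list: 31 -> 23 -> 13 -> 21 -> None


Step 1: curr=31, set curr.next=prev(None) | reversed so far: 31
Step 2: curr=23, set curr.next=prev(31) | reversed so far: 23 -> 31
Step 3: curr=13, set curr.next=prev(23) | reversed so far: 13 -> 23 -> 31
Step 4: curr=21, set curr.next=prev(13) | reversed so far: 21 -> 13 -> 23 -> 31

21 -> 13 -> 23 -> 31 -> None


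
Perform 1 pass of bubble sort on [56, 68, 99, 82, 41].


Initial: [56, 68, 99, 82, 41]
Pass 1: [56, 68, 82, 41, 99] (2 swaps)

After 1 pass: [56, 68, 82, 41, 99]


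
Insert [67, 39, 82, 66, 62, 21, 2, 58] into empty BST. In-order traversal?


Insert 67: root
Insert 39: L from 67
Insert 82: R from 67
Insert 66: L from 67 -> R from 39
Insert 62: L from 67 -> R from 39 -> L from 66
Insert 21: L from 67 -> L from 39
Insert 2: L from 67 -> L from 39 -> L from 21
Insert 58: L from 67 -> R from 39 -> L from 66 -> L from 62

In-order: [2, 21, 39, 58, 62, 66, 67, 82]


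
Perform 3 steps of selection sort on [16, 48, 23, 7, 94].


Initial: [16, 48, 23, 7, 94]
Step 1: min=7 at 3
  Swap: [7, 48, 23, 16, 94]
Step 2: min=16 at 3
  Swap: [7, 16, 23, 48, 94]
Step 3: min=23 at 2
  Swap: [7, 16, 23, 48, 94]

After 3 steps: [7, 16, 23, 48, 94]


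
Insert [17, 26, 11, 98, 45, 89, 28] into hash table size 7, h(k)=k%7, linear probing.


Insert 17: h=3 -> slot 3
Insert 26: h=5 -> slot 5
Insert 11: h=4 -> slot 4
Insert 98: h=0 -> slot 0
Insert 45: h=3, 3 probes -> slot 6
Insert 89: h=5, 3 probes -> slot 1
Insert 28: h=0, 2 probes -> slot 2

Table: [98, 89, 28, 17, 11, 26, 45]


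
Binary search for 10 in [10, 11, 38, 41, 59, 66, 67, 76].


Step 1: lo=0, hi=7, mid=3, val=41
Step 2: lo=0, hi=2, mid=1, val=11
Step 3: lo=0, hi=0, mid=0, val=10

Found at index 0


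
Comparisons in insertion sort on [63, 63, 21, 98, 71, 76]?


Algorithm: insertion sort
Input: [63, 63, 21, 98, 71, 76]
Sorted: [21, 63, 63, 71, 76, 98]

8


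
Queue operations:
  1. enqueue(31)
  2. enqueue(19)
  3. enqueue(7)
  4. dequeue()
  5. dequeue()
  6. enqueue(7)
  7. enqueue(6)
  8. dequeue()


enqueue(31) -> [31]
enqueue(19) -> [31, 19]
enqueue(7) -> [31, 19, 7]
dequeue()->31, [19, 7]
dequeue()->19, [7]
enqueue(7) -> [7, 7]
enqueue(6) -> [7, 7, 6]
dequeue()->7, [7, 6]

Final queue: [7, 6]


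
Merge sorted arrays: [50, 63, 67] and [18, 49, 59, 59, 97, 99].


Take 18 from B
Take 49 from B
Take 50 from A
Take 59 from B
Take 59 from B
Take 63 from A
Take 67 from A

Merged: [18, 49, 50, 59, 59, 63, 67, 97, 99]


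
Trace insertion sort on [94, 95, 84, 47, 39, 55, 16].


Initial: [94, 95, 84, 47, 39, 55, 16]
Insert 95: [94, 95, 84, 47, 39, 55, 16]
Insert 84: [84, 94, 95, 47, 39, 55, 16]
Insert 47: [47, 84, 94, 95, 39, 55, 16]
Insert 39: [39, 47, 84, 94, 95, 55, 16]
Insert 55: [39, 47, 55, 84, 94, 95, 16]
Insert 16: [16, 39, 47, 55, 84, 94, 95]

Sorted: [16, 39, 47, 55, 84, 94, 95]


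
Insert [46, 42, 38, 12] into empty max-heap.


Insert 46: [46]
Insert 42: [46, 42]
Insert 38: [46, 42, 38]
Insert 12: [46, 42, 38, 12]

Final heap: [46, 42, 38, 12]


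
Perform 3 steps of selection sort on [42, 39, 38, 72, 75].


Initial: [42, 39, 38, 72, 75]
Step 1: min=38 at 2
  Swap: [38, 39, 42, 72, 75]
Step 2: min=39 at 1
  Swap: [38, 39, 42, 72, 75]
Step 3: min=42 at 2
  Swap: [38, 39, 42, 72, 75]

After 3 steps: [38, 39, 42, 72, 75]


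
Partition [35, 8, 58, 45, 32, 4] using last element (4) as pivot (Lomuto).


Pivot: 4
Place pivot at 0: [4, 8, 58, 45, 32, 35]

Partitioned: [4, 8, 58, 45, 32, 35]


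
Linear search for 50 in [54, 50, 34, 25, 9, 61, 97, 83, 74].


i=0: 54!=50
i=1: 50==50 found!

Found at 1, 2 comps


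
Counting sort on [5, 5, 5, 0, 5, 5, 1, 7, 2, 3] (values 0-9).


Input: [5, 5, 5, 0, 5, 5, 1, 7, 2, 3]
Counts: [1, 1, 1, 1, 0, 5, 0, 1, 0, 0]

Sorted: [0, 1, 2, 3, 5, 5, 5, 5, 5, 7]


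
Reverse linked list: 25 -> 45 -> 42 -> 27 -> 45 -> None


Step 1: curr=25, set curr.next=prev(None) | reversed so far: 25
Step 2: curr=45, set curr.next=prev(25) | reversed so far: 45 -> 25
Step 3: curr=42, set curr.next=prev(45) | reversed so far: 42 -> 45 -> 25
Step 4: curr=27, set curr.next=prev(42) | reversed so far: 27 -> 42 -> 45 -> 25
Step 5: curr=45, set curr.next=prev(27) | reversed so far: 45 -> 27 -> 42 -> 45 -> 25

45 -> 27 -> 42 -> 45 -> 25 -> None


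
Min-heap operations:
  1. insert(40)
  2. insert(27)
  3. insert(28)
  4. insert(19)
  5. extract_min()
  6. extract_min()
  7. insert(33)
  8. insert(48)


insert(40) -> [40]
insert(27) -> [27, 40]
insert(28) -> [27, 40, 28]
insert(19) -> [19, 27, 28, 40]
extract_min()->19, [27, 40, 28]
extract_min()->27, [28, 40]
insert(33) -> [28, 40, 33]
insert(48) -> [28, 40, 33, 48]

Final heap: [28, 40, 33, 48]
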